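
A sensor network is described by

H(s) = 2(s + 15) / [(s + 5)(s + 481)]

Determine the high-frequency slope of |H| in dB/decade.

Each pole contributes −20 dB/decade at high frequency; each zero contributes +20 dB/decade.
Net: 1 zero(s) − 2 pole(s) → -20 dB/decade.

-20 dB/decade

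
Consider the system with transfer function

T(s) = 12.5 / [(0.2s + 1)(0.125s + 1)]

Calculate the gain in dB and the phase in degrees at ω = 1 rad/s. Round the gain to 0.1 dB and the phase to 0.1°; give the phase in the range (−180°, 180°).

At ω = 1 rad/s:
pole (1 + j1·0.2) = 1 + j0.2 → |·| ≈ 1.0198, ∠ ≈ 11.31°
pole (1 + j1·0.125) = 1 + j0.125 → |·| ≈ 1.0078, ∠ ≈ 7.13°
|T| = 12.5 · 1 / (1.0198 · 1.0078) ≈ 12.162
Gain = 20 log₁₀(12.162) ≈ 21.70 dB
∠T = (0°) − (11.31° + 7.13°) = -18.44°

21.7 dB, -18.4°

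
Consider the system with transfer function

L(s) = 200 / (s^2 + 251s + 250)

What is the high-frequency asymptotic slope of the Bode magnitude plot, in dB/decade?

-40 dB/decade

Each pole contributes −20 dB/decade at high frequency; each zero contributes +20 dB/decade.
Net: 0 zero(s) − 2 pole(s) → -40 dB/decade.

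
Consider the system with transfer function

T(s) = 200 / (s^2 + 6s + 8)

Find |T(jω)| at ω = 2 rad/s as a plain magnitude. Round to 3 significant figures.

15.8

Substitute s = j2:
Numerator: 200 = 200 + j0
Denominator: (j2)^2 + 6(j2) + 8 = 4 + j12
|N| = √(200² + 0²) ≈ 200, ∠N ≈ 0.00°
|D| = √(4² + 12²) ≈ 12.649, ∠D ≈ 71.57°
|T| = 200 / 12.649 ≈ 15.812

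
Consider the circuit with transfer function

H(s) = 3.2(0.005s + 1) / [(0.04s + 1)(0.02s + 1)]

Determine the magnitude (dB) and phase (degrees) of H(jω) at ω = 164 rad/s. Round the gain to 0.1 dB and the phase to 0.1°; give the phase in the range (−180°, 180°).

-14.8 dB, -115.0°

At ω = 164 rad/s:
zero (1 + j164·0.005) = 1 + j0.82 → |·| ≈ 1.2932, ∠ ≈ 39.35°
pole (1 + j164·0.04) = 1 + j6.56 → |·| ≈ 6.6358, ∠ ≈ 81.33°
pole (1 + j164·0.02) = 1 + j3.28 → |·| ≈ 3.4291, ∠ ≈ 73.04°
|H| = 3.2 · 1.2932 / (6.6358 · 3.4291) ≈ 0.18186
Gain = 20 log₁₀(0.18186) ≈ -14.81 dB
∠H = (39.35°) − (81.33° + 73.04°) = -115.02°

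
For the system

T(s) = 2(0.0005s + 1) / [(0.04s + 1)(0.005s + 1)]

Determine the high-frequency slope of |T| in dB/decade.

-20 dB/decade

Each pole contributes −20 dB/decade at high frequency; each zero contributes +20 dB/decade.
Net: 1 zero(s) − 2 pole(s) → -20 dB/decade.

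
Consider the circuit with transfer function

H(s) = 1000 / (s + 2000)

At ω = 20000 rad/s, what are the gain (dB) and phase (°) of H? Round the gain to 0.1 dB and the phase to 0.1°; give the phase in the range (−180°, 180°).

-26.1 dB, -84.3°

At s = jω = j20000:
pole (s+2000): 2000 + j20000 → |·| = √(2000²+20000²) = √404000000 ≈ 20100, ∠ = arctan(20000/2000) ≈ 84.29°
|H| = 1000 / 20100 ≈ 0.049751
Gain = 20 log₁₀(0.049751) ≈ -26.06 dB
∠H = 0.00° − 84.29° = -84.29°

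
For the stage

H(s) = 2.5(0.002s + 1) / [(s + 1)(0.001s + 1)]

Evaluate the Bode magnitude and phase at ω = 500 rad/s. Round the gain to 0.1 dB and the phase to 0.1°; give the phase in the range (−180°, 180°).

-44.0 dB, -71.5°

At ω = 500 rad/s:
zero (1 + j500·0.002) = 1 + j1 → |·| ≈ 1.4142, ∠ ≈ 45.00°
pole (1 + j500·1) = 1 + j500 → |·| ≈ 500, ∠ ≈ 89.89°
pole (1 + j500·0.001) = 1 + j0.5 → |·| ≈ 1.118, ∠ ≈ 26.57°
|H| = 2.5 · 1.4142 / (500 · 1.118) ≈ 0.0063247
Gain = 20 log₁₀(0.0063247) ≈ -43.98 dB
∠H = (45.00°) − (89.89° + 26.57°) = -71.46°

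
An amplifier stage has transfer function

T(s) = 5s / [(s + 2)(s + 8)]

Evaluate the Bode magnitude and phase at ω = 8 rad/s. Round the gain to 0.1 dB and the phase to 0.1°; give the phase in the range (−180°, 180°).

At s = jω = j8:
zero at origin: s = j8 → |·| = 8, ∠ = 90.00°
pole (s+2): 2 + j8 → |·| = √(2²+8²) = √68 ≈ 8.2462, ∠ = arctan(8/2) ≈ 75.96°
pole (s+8): 8 + j8 → |·| = √(8²+8²) = √128 ≈ 11.314, ∠ = arctan(8/8) ≈ 45.00°
|T| = 5 · 8 / 93.298 ≈ 0.42873
Gain = 20 log₁₀(0.42873) ≈ -7.36 dB
∠T = 90.00° − 120.96° = -30.96°

-7.4 dB, -31.0°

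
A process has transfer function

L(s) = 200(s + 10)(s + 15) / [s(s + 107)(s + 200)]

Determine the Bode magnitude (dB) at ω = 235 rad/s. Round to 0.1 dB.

At s = jω = j235:
zero (s+10): 10 + j235 → |·| = √(10²+235²) = √55325 ≈ 235.21, ∠ = arctan(235/10) ≈ 87.56°
zero (s+15): 15 + j235 → |·| = √(15²+235²) = √55450 ≈ 235.48, ∠ = arctan(235/15) ≈ 86.35°
pole (s+107): 107 + j235 → |·| = √(107²+235²) = √66674 ≈ 258.21, ∠ = arctan(235/107) ≈ 65.52°
pole (s+200): 200 + j235 → |·| = √(200²+235²) = √95225 ≈ 308.59, ∠ = arctan(235/200) ≈ 49.60°
pole at origin: |s| = 235, ∠ = 90.00° (in denominator)
|L| = 200 · 55387 / 1.8725e+07 ≈ 0.59158
Gain = 20 log₁₀(0.59158) ≈ -4.56 dB

-4.6 dB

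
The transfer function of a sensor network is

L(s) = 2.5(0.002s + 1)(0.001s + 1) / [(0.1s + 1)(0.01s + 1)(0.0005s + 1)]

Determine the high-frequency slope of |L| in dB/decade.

Each pole contributes −20 dB/decade at high frequency; each zero contributes +20 dB/decade.
Net: 2 zero(s) − 3 pole(s) → -20 dB/decade.

-20 dB/decade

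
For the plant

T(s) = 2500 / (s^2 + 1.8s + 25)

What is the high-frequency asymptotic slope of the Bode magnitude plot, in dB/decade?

-40 dB/decade

Each pole contributes −20 dB/decade at high frequency; each zero contributes +20 dB/decade.
Net: 0 zero(s) − 2 pole(s) → -40 dB/decade.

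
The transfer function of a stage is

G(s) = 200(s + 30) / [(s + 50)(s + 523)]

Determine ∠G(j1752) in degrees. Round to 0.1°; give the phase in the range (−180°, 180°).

At s = jω = j1752:
zero (s+30): 30 + j1752 → |·| = √(30²+1752²) = √3070404 ≈ 1752.3, ∠ = arctan(1752/30) ≈ 89.02°
pole (s+50): 50 + j1752 → |·| = √(50²+1752²) = √3072004 ≈ 1752.7, ∠ = arctan(1752/50) ≈ 88.37°
pole (s+523): 523 + j1752 → |·| = √(523²+1752²) = √3343033 ≈ 1828.4, ∠ = arctan(1752/523) ≈ 73.38°
∠G = 89.02° − 161.75° = -72.73°

-72.7°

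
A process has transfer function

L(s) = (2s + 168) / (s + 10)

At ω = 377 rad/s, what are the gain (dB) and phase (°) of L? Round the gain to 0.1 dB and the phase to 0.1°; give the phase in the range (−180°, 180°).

Substitute s = j377:
Numerator: 2(j377) + 168 = 168 + j754
Denominator: (j377) + 10 = 10 + j377
|N| = √(168² + 754²) ≈ 772.49, ∠N ≈ 77.44°
|D| = √(10² + 377²) ≈ 377.13, ∠D ≈ 88.48°
|L| = 772.49 / 377.13 ≈ 2.0483
Gain = 20 log₁₀(2.0483) ≈ 6.23 dB
∠L = 77.44° − 88.48° = -11.04°

6.2 dB, -11.0°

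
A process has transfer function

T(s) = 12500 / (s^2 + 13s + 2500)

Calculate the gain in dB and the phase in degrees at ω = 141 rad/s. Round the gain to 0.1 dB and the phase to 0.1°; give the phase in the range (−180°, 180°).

-2.9 dB, -174.0°

At s = jω = j141:
quadratic: (j141)² + 13·j141 + 2500 = -17381 + j1833 → |·| ≈ 17477, ∠ ≈ 173.98°
|T| = 12500 / 17477 ≈ 0.71523
Gain = 20 log₁₀(0.71523) ≈ -2.91 dB
∠T = 0.00° − 173.98° = -173.98°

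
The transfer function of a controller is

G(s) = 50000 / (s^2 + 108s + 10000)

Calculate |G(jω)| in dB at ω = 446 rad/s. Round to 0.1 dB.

-11.8 dB

At s = jω = j446:
quadratic: (j446)² + 108·j446 + 10000 = -188916 + j48168 → |·| ≈ 1.9496e+05, ∠ ≈ 165.70°
|G| = 50000 / 1.9496e+05 ≈ 0.25646
Gain = 20 log₁₀(0.25646) ≈ -11.82 dB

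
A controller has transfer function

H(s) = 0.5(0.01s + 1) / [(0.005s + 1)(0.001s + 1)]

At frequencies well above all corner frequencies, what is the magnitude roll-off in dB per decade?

Each pole contributes −20 dB/decade at high frequency; each zero contributes +20 dB/decade.
Net: 1 zero(s) − 2 pole(s) → -20 dB/decade.

-20 dB/decade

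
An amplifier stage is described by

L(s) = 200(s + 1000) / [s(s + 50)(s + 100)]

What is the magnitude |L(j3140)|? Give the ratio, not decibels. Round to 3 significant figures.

At s = jω = j3140:
zero (s+1000): 1000 + j3140 → |·| = √(1000²+3140²) = √10859600 ≈ 3295.4, ∠ = arctan(3140/1000) ≈ 72.33°
pole (s+50): 50 + j3140 → |·| = √(50²+3140²) = √9862100 ≈ 3140.4, ∠ = arctan(3140/50) ≈ 89.09°
pole (s+100): 100 + j3140 → |·| = √(100²+3140²) = √9869600 ≈ 3141.6, ∠ = arctan(3140/100) ≈ 88.18°
pole at origin: |s| = 3140, ∠ = 90.00° (in denominator)
|L| = 200 · 3295.4 / 3.0979e+10 ≈ 2.1275e-05

2.13e-05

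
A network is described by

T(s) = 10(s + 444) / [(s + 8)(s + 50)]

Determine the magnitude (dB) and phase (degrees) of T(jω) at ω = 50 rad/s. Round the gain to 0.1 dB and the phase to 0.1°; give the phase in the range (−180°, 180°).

At s = jω = j50:
zero (s+444): 444 + j50 → |·| = √(444²+50²) = √199636 ≈ 446.81, ∠ = arctan(50/444) ≈ 6.43°
pole (s+8): 8 + j50 → |·| = √(8²+50²) = √2564 ≈ 50.636, ∠ = arctan(50/8) ≈ 80.91°
pole (s+50): 50 + j50 → |·| = √(50²+50²) = √5000 ≈ 70.711, ∠ = arctan(50/50) ≈ 45.00°
|T| = 10 · 446.81 / 3580.5 ≈ 1.2479
Gain = 20 log₁₀(1.2479) ≈ 1.92 dB
∠T = 6.43° − 125.91° = -119.48°

1.9 dB, -119.5°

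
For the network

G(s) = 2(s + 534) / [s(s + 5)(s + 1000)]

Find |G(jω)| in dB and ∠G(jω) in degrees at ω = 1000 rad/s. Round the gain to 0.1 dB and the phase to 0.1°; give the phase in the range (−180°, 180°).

-115.9 dB, -162.8°

At s = jω = j1000:
zero (s+534): 534 + j1000 → |·| = √(534²+1000²) = √1285156 ≈ 1133.6, ∠ = arctan(1000/534) ≈ 61.90°
pole (s+5): 5 + j1000 → |·| = √(5²+1000²) = √1000025 ≈ 1000, ∠ = arctan(1000/5) ≈ 89.71°
pole (s+1000): 1000 + j1000 → |·| = √(1000²+1000²) = √2000000 ≈ 1414.2, ∠ = arctan(1000/1000) ≈ 45.00°
pole at origin: |s| = 1000, ∠ = 90.00° (in denominator)
|G| = 2 · 1133.6 / 1.4142e+09 ≈ 1.6032e-06
Gain = 20 log₁₀(1.6032e-06) ≈ -115.90 dB
∠G = 61.90° − 224.71° = -162.81°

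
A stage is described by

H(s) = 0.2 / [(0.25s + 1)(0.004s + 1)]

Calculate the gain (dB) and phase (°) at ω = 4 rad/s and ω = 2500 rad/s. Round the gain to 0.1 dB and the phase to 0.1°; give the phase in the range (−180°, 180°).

At ω = 4 rad/s:
pole (1 + j4·0.25) = 1 + j1 → |·| ≈ 1.4142, ∠ ≈ 45.00°
pole (1 + j4·0.004) = 1 + j0.016 → |·| ≈ 1.0001, ∠ ≈ 0.92°
|H| = 0.2 · 1 / (1.4142 · 1.0001) ≈ 0.14141
Gain = 20 log₁₀(0.14141) ≈ -16.99 dB
∠H = (0°) − (45.00° + 0.92°) = -45.92°

At ω = 2500 rad/s:
pole (1 + j2500·0.25) = 1 + j625 → |·| ≈ 625, ∠ ≈ 89.91°
pole (1 + j2500·0.004) = 1 + j10 → |·| ≈ 10.05, ∠ ≈ 84.29°
|H| = 0.2 · 1 / (625 · 10.05) ≈ 3.1841e-05
Gain = 20 log₁₀(3.1841e-05) ≈ -89.94 dB
∠H = (0°) − (89.91° + 84.29°) = -174.20°

ω = 4: -17.0 dB, -45.9°; ω = 2500: -89.9 dB, -174.2°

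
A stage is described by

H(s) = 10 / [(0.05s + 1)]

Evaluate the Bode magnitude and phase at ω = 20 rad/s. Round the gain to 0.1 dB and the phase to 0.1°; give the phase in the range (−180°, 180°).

At ω = 20 rad/s:
pole (1 + j20·0.05) = 1 + j1 → |·| ≈ 1.4142, ∠ ≈ 45.00°
|H| = 10 · 1 / (1.4142) ≈ 7.0711
Gain = 20 log₁₀(7.0711) ≈ 16.99 dB
∠H = (0°) − (45.00°) = -45.00°

17.0 dB, -45.0°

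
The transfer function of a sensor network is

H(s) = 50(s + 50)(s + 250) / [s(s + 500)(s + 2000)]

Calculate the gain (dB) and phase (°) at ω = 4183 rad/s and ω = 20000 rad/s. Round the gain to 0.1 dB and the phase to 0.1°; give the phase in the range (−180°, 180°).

ω = 4183: -39.4 dB, -61.7°; ω = 20000: -52.1 dB, -83.7°

At s = jω = j4183:
zero (s+50): 50 + j4183 → |·| = √(50²+4183²) = √17499989 ≈ 4183.3, ∠ = arctan(4183/50) ≈ 89.32°
zero (s+250): 250 + j4183 → |·| = √(250²+4183²) = √17559989 ≈ 4190.5, ∠ = arctan(4183/250) ≈ 86.58°
pole (s+500): 500 + j4183 → |·| = √(500²+4183²) = √17747489 ≈ 4212.8, ∠ = arctan(4183/500) ≈ 83.18°
pole (s+2000): 2000 + j4183 → |·| = √(2000²+4183²) = √21497489 ≈ 4636.5, ∠ = arctan(4183/2000) ≈ 64.45°
pole at origin: |s| = 4183, ∠ = 90.00° (in denominator)
|H| = 50 · 1.753e+07 / 8.1705e+10 ≈ 0.010728
Gain = 20 log₁₀(0.010728) ≈ -39.39 dB
∠H = 175.90° − 237.63° = -61.73°

At s = jω = j20000:
zero (s+50): 50 + j20000 → |·| = √(50²+20000²) = √400002500 ≈ 20000, ∠ = arctan(20000/50) ≈ 89.86°
zero (s+250): 250 + j20000 → |·| = √(250²+20000²) = √400062500 ≈ 20002, ∠ = arctan(20000/250) ≈ 89.28°
pole (s+500): 500 + j20000 → |·| = √(500²+20000²) = √400250000 ≈ 20006, ∠ = arctan(20000/500) ≈ 88.57°
pole (s+2000): 2000 + j20000 → |·| = √(2000²+20000²) = √404000000 ≈ 20100, ∠ = arctan(20000/2000) ≈ 84.29°
pole at origin: |s| = 20000, ∠ = 90.00° (in denominator)
|H| = 50 · 4.0004e+08 / 8.0424e+12 ≈ 0.0024871
Gain = 20 log₁₀(0.0024871) ≈ -52.09 dB
∠H = 179.14° − 262.86° = -83.72°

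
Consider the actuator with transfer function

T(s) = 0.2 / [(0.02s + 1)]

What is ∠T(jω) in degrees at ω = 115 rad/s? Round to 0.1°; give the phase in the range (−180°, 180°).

At ω = 115 rad/s:
pole (1 + j115·0.02) = 1 + j2.3 → |·| ≈ 2.508, ∠ ≈ 66.50°
∠T = (0°) − (66.50°) = -66.50°

-66.5°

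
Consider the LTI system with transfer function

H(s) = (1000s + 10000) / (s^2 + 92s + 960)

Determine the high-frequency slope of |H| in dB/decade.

-20 dB/decade

Each pole contributes −20 dB/decade at high frequency; each zero contributes +20 dB/decade.
Net: 1 zero(s) − 2 pole(s) → -20 dB/decade.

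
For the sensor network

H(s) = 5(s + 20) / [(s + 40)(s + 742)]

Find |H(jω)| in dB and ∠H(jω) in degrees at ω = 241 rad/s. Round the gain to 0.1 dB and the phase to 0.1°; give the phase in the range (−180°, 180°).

-44.0 dB, -13.3°

At s = jω = j241:
zero (s+20): 20 + j241 → |·| = √(20²+241²) = √58481 ≈ 241.83, ∠ = arctan(241/20) ≈ 85.26°
pole (s+40): 40 + j241 → |·| = √(40²+241²) = √59681 ≈ 244.3, ∠ = arctan(241/40) ≈ 80.58°
pole (s+742): 742 + j241 → |·| = √(742²+241²) = √608645 ≈ 780.16, ∠ = arctan(241/742) ≈ 17.99°
|H| = 5 · 241.83 / 1.9059e+05 ≈ 0.0063442
Gain = 20 log₁₀(0.0063442) ≈ -43.95 dB
∠H = 85.26° − 98.57° = -13.31°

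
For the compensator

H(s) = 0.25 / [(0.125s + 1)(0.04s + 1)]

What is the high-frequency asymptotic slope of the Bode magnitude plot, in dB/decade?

-40 dB/decade

Each pole contributes −20 dB/decade at high frequency; each zero contributes +20 dB/decade.
Net: 0 zero(s) − 2 pole(s) → -40 dB/decade.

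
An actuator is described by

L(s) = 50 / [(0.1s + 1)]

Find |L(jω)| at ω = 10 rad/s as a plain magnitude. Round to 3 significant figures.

At ω = 10 rad/s:
pole (1 + j10·0.1) = 1 + j1 → |·| ≈ 1.4142, ∠ ≈ 45.00°
|L| = 50 · 1 / (1.4142) ≈ 35.356

35.4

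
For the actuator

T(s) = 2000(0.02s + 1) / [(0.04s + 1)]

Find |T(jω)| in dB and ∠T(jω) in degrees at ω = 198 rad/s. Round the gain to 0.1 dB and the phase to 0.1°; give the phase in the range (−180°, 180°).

60.2 dB, -7.0°

At ω = 198 rad/s:
zero (1 + j198·0.02) = 1 + j3.96 → |·| ≈ 4.0843, ∠ ≈ 75.83°
pole (1 + j198·0.04) = 1 + j7.92 → |·| ≈ 7.9829, ∠ ≈ 82.80°
|T| = 2000 · 4.0843 / (7.9829) ≈ 1023.3
Gain = 20 log₁₀(1023.3) ≈ 60.20 dB
∠T = (75.83°) − (82.80°) = -6.97°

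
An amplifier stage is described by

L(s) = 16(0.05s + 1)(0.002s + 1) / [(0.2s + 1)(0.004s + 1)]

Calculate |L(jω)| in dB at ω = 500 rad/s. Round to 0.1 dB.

8.1 dB

At ω = 500 rad/s:
zero (1 + j500·0.05) = 1 + j25 → |·| ≈ 25.02, ∠ ≈ 87.71°
zero (1 + j500·0.002) = 1 + j1 → |·| ≈ 1.4142, ∠ ≈ 45.00°
pole (1 + j500·0.2) = 1 + j100 → |·| ≈ 100, ∠ ≈ 89.43°
pole (1 + j500·0.004) = 1 + j2 → |·| ≈ 2.2361, ∠ ≈ 63.43°
|L| = 16 · 25.02 · 1.4142 / (100 · 2.2361) ≈ 2.5318
Gain = 20 log₁₀(2.5318) ≈ 8.07 dB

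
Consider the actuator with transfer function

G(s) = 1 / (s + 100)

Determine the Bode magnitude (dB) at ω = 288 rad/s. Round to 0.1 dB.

Substitute s = j288:
Numerator: 1 = 1 + j0
Denominator: (j288) + 100 = 100 + j288
|N| = √(1² + 0²) ≈ 1, ∠N ≈ 0.00°
|D| = √(100² + 288²) ≈ 304.87, ∠D ≈ 70.85°
|G| = 1 / 304.87 ≈ 0.0032801
Gain = 20 log₁₀(0.0032801) ≈ -49.68 dB

-49.7 dB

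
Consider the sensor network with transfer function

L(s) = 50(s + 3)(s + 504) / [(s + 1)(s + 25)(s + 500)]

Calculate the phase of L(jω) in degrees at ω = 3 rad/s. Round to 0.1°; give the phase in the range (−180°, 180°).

-33.4°

At s = jω = j3:
zero (s+3): 3 + j3 → |·| = √(3²+3²) = √18 ≈ 4.2426, ∠ = arctan(3/3) ≈ 45.00°
zero (s+504): 504 + j3 → |·| = √(504²+3²) = √254025 ≈ 504.01, ∠ = arctan(3/504) ≈ 0.34°
pole (s+1): 1 + j3 → |·| = √(1²+3²) = √10 ≈ 3.1623, ∠ = arctan(3/1) ≈ 71.57°
pole (s+25): 25 + j3 → |·| = √(25²+3²) = √634 ≈ 25.179, ∠ = arctan(3/25) ≈ 6.84°
pole (s+500): 500 + j3 → |·| = √(500²+3²) = √250009 ≈ 500.01, ∠ = arctan(3/500) ≈ 0.34°
∠L = 45.34° − 78.75° = -33.41°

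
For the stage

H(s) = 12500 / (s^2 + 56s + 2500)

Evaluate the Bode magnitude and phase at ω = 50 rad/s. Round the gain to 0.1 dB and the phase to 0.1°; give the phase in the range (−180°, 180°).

13.0 dB, -90.0°

At s = jω = j50:
quadratic: (j50)² + 56·j50 + 2500 = 0 + j2800 → |·| ≈ 2800, ∠ ≈ 90.00°
|H| = 12500 / 2800 ≈ 4.4643
Gain = 20 log₁₀(4.4643) ≈ 13.00 dB
∠H = 0.00° − 90.00° = -90.00°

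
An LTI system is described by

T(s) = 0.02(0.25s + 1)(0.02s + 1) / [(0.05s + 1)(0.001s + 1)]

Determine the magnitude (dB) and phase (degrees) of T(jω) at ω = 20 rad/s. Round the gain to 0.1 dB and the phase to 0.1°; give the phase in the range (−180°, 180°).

At ω = 20 rad/s:
zero (1 + j20·0.25) = 1 + j5 → |·| ≈ 5.099, ∠ ≈ 78.69°
zero (1 + j20·0.02) = 1 + j0.4 → |·| ≈ 1.077, ∠ ≈ 21.80°
pole (1 + j20·0.05) = 1 + j1 → |·| ≈ 1.4142, ∠ ≈ 45.00°
pole (1 + j20·0.001) = 1 + j0.02 → |·| ≈ 1.0002, ∠ ≈ 1.15°
|T| = 0.02 · 5.099 · 1.077 / (1.4142 · 1.0002) ≈ 0.077648
Gain = 20 log₁₀(0.077648) ≈ -22.20 dB
∠T = (78.69° + 21.80°) − (45.00° + 1.15°) = 54.34°

-22.2 dB, 54.3°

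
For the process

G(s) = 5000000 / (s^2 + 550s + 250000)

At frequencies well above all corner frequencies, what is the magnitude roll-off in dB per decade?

Each pole contributes −20 dB/decade at high frequency; each zero contributes +20 dB/decade.
Net: 0 zero(s) − 2 pole(s) → -40 dB/decade.

-40 dB/decade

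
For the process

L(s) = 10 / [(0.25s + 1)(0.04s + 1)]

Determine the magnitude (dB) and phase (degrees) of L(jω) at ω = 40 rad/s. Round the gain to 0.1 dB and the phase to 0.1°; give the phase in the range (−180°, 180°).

-5.6 dB, -142.3°

At ω = 40 rad/s:
pole (1 + j40·0.25) = 1 + j10 → |·| ≈ 10.05, ∠ ≈ 84.29°
pole (1 + j40·0.04) = 1 + j1.6 → |·| ≈ 1.8868, ∠ ≈ 57.99°
|L| = 10 · 1 / (10.05 · 1.8868) ≈ 0.52736
Gain = 20 log₁₀(0.52736) ≈ -5.56 dB
∠L = (0°) − (84.29° + 57.99°) = -142.28°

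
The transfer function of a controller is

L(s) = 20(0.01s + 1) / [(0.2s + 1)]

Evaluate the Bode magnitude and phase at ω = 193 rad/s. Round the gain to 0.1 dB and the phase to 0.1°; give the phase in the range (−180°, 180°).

1.0 dB, -25.9°

At ω = 193 rad/s:
zero (1 + j193·0.01) = 1 + j1.93 → |·| ≈ 2.1737, ∠ ≈ 62.61°
pole (1 + j193·0.2) = 1 + j38.6 → |·| ≈ 38.613, ∠ ≈ 88.52°
|L| = 20 · 2.1737 / (38.613) ≈ 1.1259
Gain = 20 log₁₀(1.1259) ≈ 1.03 dB
∠L = (62.61°) − (88.52°) = -25.91°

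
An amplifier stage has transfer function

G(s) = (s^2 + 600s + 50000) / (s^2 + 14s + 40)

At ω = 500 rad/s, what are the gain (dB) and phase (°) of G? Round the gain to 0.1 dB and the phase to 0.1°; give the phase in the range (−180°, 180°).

Substitute s = j500:
Numerator: (j500)^2 + 600(j500) + 50000 = -200000 + j300000
Denominator: (j500)^2 + 14(j500) + 40 = -249960 + j7000
|N| = √(200000² + 300000²) ≈ 3.6056e+05, ∠N ≈ 123.69°
|D| = √(249960² + 7000²) ≈ 2.5006e+05, ∠D ≈ 178.40°
|G| = 3.6056e+05 / 2.5006e+05 ≈ 1.4419
Gain = 20 log₁₀(1.4419) ≈ 3.18 dB
∠G = 123.69° − 178.40° = -54.71°

3.2 dB, -54.7°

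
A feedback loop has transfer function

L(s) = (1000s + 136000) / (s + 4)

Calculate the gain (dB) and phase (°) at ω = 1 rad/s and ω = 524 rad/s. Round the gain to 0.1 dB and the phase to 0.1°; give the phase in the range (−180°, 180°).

ω = 1: 90.4 dB, -13.6°; ω = 524: 60.3 dB, -14.1°

Substitute s = j1:
Numerator: 1000(j1) + 136000 = 136000 + j1000
Denominator: (j1) + 4 = 4 + j1
|N| = √(136000² + 1000²) ≈ 1.36e+05, ∠N ≈ 0.42°
|D| = √(4² + 1²) ≈ 4.1231, ∠D ≈ 14.04°
|L| = 1.36e+05 / 4.1231 ≈ 32985
Gain = 20 log₁₀(32985) ≈ 90.37 dB
∠L = 0.42° − 14.04° = -13.62°

Substitute s = j524:
Numerator: 1000(j524) + 136000 = 136000 + j524000
Denominator: (j524) + 4 = 4 + j524
|N| = √(136000² + 524000²) ≈ 5.4136e+05, ∠N ≈ 75.45°
|D| = √(4² + 524²) ≈ 524.02, ∠D ≈ 89.56°
|L| = 5.4136e+05 / 524.02 ≈ 1033.1
Gain = 20 log₁₀(1033.1) ≈ 60.28 dB
∠L = 75.45° − 89.56° = -14.11°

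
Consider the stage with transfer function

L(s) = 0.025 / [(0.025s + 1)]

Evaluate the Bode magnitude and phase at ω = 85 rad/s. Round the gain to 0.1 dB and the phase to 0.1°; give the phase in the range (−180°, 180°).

-39.5 dB, -64.8°

At ω = 85 rad/s:
pole (1 + j85·0.025) = 1 + j2.125 → |·| ≈ 2.3485, ∠ ≈ 64.80°
|L| = 0.025 · 1 / (2.3485) ≈ 0.010645
Gain = 20 log₁₀(0.010645) ≈ -39.46 dB
∠L = (0°) − (64.80°) = -64.80°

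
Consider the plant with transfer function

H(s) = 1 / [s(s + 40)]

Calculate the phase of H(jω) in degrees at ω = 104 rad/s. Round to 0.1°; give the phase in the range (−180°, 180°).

At s = jω = j104:
pole (s+40): 40 + j104 → |·| = √(40²+104²) = √12416 ≈ 111.43, ∠ = arctan(104/40) ≈ 68.96°
pole at origin: |s| = 104, ∠ = 90.00° (in denominator)
∠H = 0.00° − 158.96° = -158.96°

-159.0°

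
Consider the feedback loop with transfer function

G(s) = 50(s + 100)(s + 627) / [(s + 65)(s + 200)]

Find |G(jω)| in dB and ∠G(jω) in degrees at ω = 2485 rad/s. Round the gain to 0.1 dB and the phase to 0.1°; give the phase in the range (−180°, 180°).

34.2 dB, -10.4°

At s = jω = j2485:
zero (s+100): 100 + j2485 → |·| = √(100²+2485²) = √6185225 ≈ 2487, ∠ = arctan(2485/100) ≈ 87.70°
zero (s+627): 627 + j2485 → |·| = √(627²+2485²) = √6568354 ≈ 2562.9, ∠ = arctan(2485/627) ≈ 75.84°
pole (s+65): 65 + j2485 → |·| = √(65²+2485²) = √6179450 ≈ 2485.8, ∠ = arctan(2485/65) ≈ 88.50°
pole (s+200): 200 + j2485 → |·| = √(200²+2485²) = √6215225 ≈ 2493, ∠ = arctan(2485/200) ≈ 85.40°
|G| = 50 · 6.3739e+06 / 6.1971e+06 ≈ 51.426
Gain = 20 log₁₀(51.426) ≈ 34.22 dB
∠G = 163.54° − 173.90° = -10.36°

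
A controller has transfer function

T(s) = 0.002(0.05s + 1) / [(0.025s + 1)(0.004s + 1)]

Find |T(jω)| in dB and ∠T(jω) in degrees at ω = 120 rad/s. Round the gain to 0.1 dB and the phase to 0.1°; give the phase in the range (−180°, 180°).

-49.2 dB, -16.7°

At ω = 120 rad/s:
zero (1 + j120·0.05) = 1 + j6 → |·| ≈ 6.0828, ∠ ≈ 80.54°
pole (1 + j120·0.025) = 1 + j3 → |·| ≈ 3.1623, ∠ ≈ 71.57°
pole (1 + j120·0.004) = 1 + j0.48 → |·| ≈ 1.1092, ∠ ≈ 25.64°
|T| = 0.002 · 6.0828 / (3.1623 · 1.1092) ≈ 0.0034683
Gain = 20 log₁₀(0.0034683) ≈ -49.20 dB
∠T = (80.54°) − (71.57° + 25.64°) = -16.67°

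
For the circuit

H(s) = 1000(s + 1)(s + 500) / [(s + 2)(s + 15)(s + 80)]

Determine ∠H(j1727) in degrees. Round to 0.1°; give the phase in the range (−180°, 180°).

At s = jω = j1727:
zero (s+1): 1 + j1727 → |·| = √(1²+1727²) = √2982530 ≈ 1727, ∠ = arctan(1727/1) ≈ 89.97°
zero (s+500): 500 + j1727 → |·| = √(500²+1727²) = √3232529 ≈ 1797.9, ∠ = arctan(1727/500) ≈ 73.85°
pole (s+2): 2 + j1727 → |·| = √(2²+1727²) = √2982533 ≈ 1727, ∠ = arctan(1727/2) ≈ 89.93°
pole (s+15): 15 + j1727 → |·| = √(15²+1727²) = √2982754 ≈ 1727.1, ∠ = arctan(1727/15) ≈ 89.50°
pole (s+80): 80 + j1727 → |·| = √(80²+1727²) = √2988929 ≈ 1728.9, ∠ = arctan(1727/80) ≈ 87.35°
∠H = 163.82° − 266.78° = -102.96°

-103.0°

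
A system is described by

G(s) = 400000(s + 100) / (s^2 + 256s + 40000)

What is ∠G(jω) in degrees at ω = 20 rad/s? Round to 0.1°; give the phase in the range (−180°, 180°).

At s = jω = j20:
zero (s+100): 100 + j20 → |·| = √(100²+20²) = √10400 ≈ 101.98, ∠ = arctan(20/100) ≈ 11.31°
quadratic: (j20)² + 256·j20 + 40000 = 39600 + j5120 → |·| ≈ 39930, ∠ ≈ 7.37°
∠G = 11.31° − 7.37° = 3.94°

3.9°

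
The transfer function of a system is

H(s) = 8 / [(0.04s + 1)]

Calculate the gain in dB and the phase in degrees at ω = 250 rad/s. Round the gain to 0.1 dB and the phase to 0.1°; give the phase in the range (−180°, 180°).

-2.0 dB, -84.3°

At ω = 250 rad/s:
pole (1 + j250·0.04) = 1 + j10 → |·| ≈ 10.05, ∠ ≈ 84.29°
|H| = 8 · 1 / (10.05) ≈ 0.79602
Gain = 20 log₁₀(0.79602) ≈ -1.98 dB
∠H = (0°) − (84.29°) = -84.29°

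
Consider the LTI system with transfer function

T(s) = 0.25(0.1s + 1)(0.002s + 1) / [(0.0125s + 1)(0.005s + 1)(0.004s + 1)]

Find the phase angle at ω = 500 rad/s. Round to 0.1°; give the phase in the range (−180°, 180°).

At ω = 500 rad/s:
zero (1 + j500·0.1) = 1 + j50 → |·| ≈ 50.01, ∠ ≈ 88.85°
zero (1 + j500·0.002) = 1 + j1 → |·| ≈ 1.4142, ∠ ≈ 45.00°
pole (1 + j500·0.0125) = 1 + j6.25 → |·| ≈ 6.3295, ∠ ≈ 80.91°
pole (1 + j500·0.005) = 1 + j2.5 → |·| ≈ 2.6926, ∠ ≈ 68.20°
pole (1 + j500·0.004) = 1 + j2 → |·| ≈ 2.2361, ∠ ≈ 63.43°
∠T = (88.85° + 45.00°) − (80.91° + 68.20° + 63.43°) = -78.69°

-78.7°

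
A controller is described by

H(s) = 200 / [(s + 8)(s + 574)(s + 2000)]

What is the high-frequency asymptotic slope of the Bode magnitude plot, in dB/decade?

-60 dB/decade

Each pole contributes −20 dB/decade at high frequency; each zero contributes +20 dB/decade.
Net: 0 zero(s) − 3 pole(s) → -60 dB/decade.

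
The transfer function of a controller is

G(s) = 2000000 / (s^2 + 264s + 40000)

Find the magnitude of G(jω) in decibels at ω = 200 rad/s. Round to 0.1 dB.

At s = jω = j200:
quadratic: (j200)² + 264·j200 + 40000 = 0 + j52800 → |·| ≈ 52800, ∠ ≈ 90.00°
|G| = 2000000 / 52800 ≈ 37.879
Gain = 20 log₁₀(37.879) ≈ 31.57 dB

31.6 dB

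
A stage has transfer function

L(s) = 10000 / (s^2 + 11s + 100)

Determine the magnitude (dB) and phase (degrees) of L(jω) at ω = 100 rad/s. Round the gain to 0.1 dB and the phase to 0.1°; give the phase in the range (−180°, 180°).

At s = jω = j100:
quadratic: (j100)² + 11·j100 + 100 = -9900 + j1100 → |·| ≈ 9960.9, ∠ ≈ 173.66°
|L| = 10000 / 9960.9 ≈ 1.0039
Gain = 20 log₁₀(1.0039) ≈ 0.03 dB
∠L = 0.00° − 173.66° = -173.66°

0.0 dB, -173.7°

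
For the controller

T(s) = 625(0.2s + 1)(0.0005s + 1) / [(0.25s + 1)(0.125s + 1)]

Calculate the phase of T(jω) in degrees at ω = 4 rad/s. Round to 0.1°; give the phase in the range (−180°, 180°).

At ω = 4 rad/s:
zero (1 + j4·0.2) = 1 + j0.8 → |·| ≈ 1.2806, ∠ ≈ 38.66°
zero (1 + j4·0.0005) = 1 + j0.002 → |·| ≈ 1, ∠ ≈ 0.11°
pole (1 + j4·0.25) = 1 + j1 → |·| ≈ 1.4142, ∠ ≈ 45.00°
pole (1 + j4·0.125) = 1 + j0.5 → |·| ≈ 1.118, ∠ ≈ 26.57°
∠T = (38.66° + 0.11°) − (45.00° + 26.57°) = -32.80°

-32.8°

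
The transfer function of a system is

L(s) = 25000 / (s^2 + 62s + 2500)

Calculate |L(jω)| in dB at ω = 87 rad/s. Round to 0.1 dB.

At s = jω = j87:
quadratic: (j87)² + 62·j87 + 2500 = -5069 + j5394 → |·| ≈ 7402, ∠ ≈ 133.22°
|L| = 25000 / 7402 ≈ 3.3775
Gain = 20 log₁₀(3.3775) ≈ 10.57 dB

10.6 dB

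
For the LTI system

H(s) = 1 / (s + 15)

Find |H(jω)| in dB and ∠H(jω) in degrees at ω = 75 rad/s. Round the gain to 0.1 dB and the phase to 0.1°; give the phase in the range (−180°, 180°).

Substitute s = j75:
Numerator: 1 = 1 + j0
Denominator: (j75) + 15 = 15 + j75
|N| = √(1² + 0²) ≈ 1, ∠N ≈ 0.00°
|D| = √(15² + 75²) ≈ 76.485, ∠D ≈ 78.69°
|H| = 1 / 76.485 ≈ 0.013074
Gain = 20 log₁₀(0.013074) ≈ -37.67 dB
∠H = 0.00° − 78.69° = -78.69°

-37.7 dB, -78.7°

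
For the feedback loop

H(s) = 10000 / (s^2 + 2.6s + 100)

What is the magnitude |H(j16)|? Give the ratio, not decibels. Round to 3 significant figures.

At s = jω = j16:
quadratic: (j16)² + 2.6·j16 + 100 = -156 + j41.6 → |·| ≈ 161.45, ∠ ≈ 165.07°
|H| = 10000 / 161.45 ≈ 61.939

61.9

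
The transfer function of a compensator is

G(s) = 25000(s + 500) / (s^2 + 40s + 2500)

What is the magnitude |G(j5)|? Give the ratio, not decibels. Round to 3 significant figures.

5.03e+03

At s = jω = j5:
zero (s+500): 500 + j5 → |·| = √(500²+5²) = √250025 ≈ 500.02, ∠ = arctan(5/500) ≈ 0.57°
quadratic: (j5)² + 40·j5 + 2500 = 2475 + j200 → |·| ≈ 2483.1, ∠ ≈ 4.62°
|G| = 25000 · 500.02 / 2483.1 ≈ 5034.2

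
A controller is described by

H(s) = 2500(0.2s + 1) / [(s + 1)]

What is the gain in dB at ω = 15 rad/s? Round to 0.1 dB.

At ω = 15 rad/s:
zero (1 + j15·0.2) = 1 + j3 → |·| ≈ 3.1623, ∠ ≈ 71.57°
pole (1 + j15·1) = 1 + j15 → |·| ≈ 15.033, ∠ ≈ 86.19°
|H| = 2500 · 3.1623 / (15.033) ≈ 525.89
Gain = 20 log₁₀(525.89) ≈ 54.42 dB

54.4 dB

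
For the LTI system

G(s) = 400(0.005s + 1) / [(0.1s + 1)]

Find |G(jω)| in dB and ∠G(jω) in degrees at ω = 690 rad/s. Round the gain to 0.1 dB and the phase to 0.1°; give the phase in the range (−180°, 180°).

26.4 dB, -15.3°

At ω = 690 rad/s:
zero (1 + j690·0.005) = 1 + j3.45 → |·| ≈ 3.592, ∠ ≈ 73.84°
pole (1 + j690·0.1) = 1 + j69 → |·| ≈ 69.007, ∠ ≈ 89.17°
|G| = 400 · 3.592 / (69.007) ≈ 20.821
Gain = 20 log₁₀(20.821) ≈ 26.37 dB
∠G = (73.84°) − (89.17°) = -15.33°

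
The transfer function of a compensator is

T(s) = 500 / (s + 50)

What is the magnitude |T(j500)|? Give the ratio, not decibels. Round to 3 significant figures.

0.995

Substitute s = j500:
Numerator: 500 = 500 + j0
Denominator: (j500) + 50 = 50 + j500
|N| = √(500² + 0²) ≈ 500, ∠N ≈ 0.00°
|D| = √(50² + 500²) ≈ 502.49, ∠D ≈ 84.29°
|T| = 500 / 502.49 ≈ 0.99504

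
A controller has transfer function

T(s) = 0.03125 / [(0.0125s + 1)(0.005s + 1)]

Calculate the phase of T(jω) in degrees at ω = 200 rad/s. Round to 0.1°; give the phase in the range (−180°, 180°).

At ω = 200 rad/s:
pole (1 + j200·0.0125) = 1 + j2.5 → |·| ≈ 2.6926, ∠ ≈ 68.20°
pole (1 + j200·0.005) = 1 + j1 → |·| ≈ 1.4142, ∠ ≈ 45.00°
∠T = (0°) − (68.20° + 45.00°) = -113.20°

-113.2°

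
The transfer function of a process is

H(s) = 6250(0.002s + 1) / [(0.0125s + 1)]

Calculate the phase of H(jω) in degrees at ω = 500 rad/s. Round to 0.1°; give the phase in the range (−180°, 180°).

-35.9°

At ω = 500 rad/s:
zero (1 + j500·0.002) = 1 + j1 → |·| ≈ 1.4142, ∠ ≈ 45.00°
pole (1 + j500·0.0125) = 1 + j6.25 → |·| ≈ 6.3295, ∠ ≈ 80.91°
∠H = (45.00°) − (80.91°) = -35.91°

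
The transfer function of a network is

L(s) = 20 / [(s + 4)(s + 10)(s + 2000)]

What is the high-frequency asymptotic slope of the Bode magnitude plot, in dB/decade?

Each pole contributes −20 dB/decade at high frequency; each zero contributes +20 dB/decade.
Net: 0 zero(s) − 3 pole(s) → -60 dB/decade.

-60 dB/decade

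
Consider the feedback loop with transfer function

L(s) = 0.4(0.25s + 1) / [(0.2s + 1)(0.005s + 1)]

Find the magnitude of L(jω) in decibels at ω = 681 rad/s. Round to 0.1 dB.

-17.0 dB

At ω = 681 rad/s:
zero (1 + j681·0.25) = 1 + j170.25 → |·| ≈ 170.25, ∠ ≈ 89.66°
pole (1 + j681·0.2) = 1 + j136.2 → |·| ≈ 136.2, ∠ ≈ 89.58°
pole (1 + j681·0.005) = 1 + j3.405 → |·| ≈ 3.5488, ∠ ≈ 73.63°
|L| = 0.4 · 170.25 / (136.2 · 3.5488) ≈ 0.14089
Gain = 20 log₁₀(0.14089) ≈ -17.02 dB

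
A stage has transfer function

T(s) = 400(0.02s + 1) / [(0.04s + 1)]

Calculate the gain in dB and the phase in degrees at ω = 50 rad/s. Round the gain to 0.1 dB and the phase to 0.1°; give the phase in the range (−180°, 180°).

At ω = 50 rad/s:
zero (1 + j50·0.02) = 1 + j1 → |·| ≈ 1.4142, ∠ ≈ 45.00°
pole (1 + j50·0.04) = 1 + j2 → |·| ≈ 2.2361, ∠ ≈ 63.43°
|T| = 400 · 1.4142 / (2.2361) ≈ 252.98
Gain = 20 log₁₀(252.98) ≈ 48.06 dB
∠T = (45.00°) − (63.43°) = -18.43°

48.1 dB, -18.4°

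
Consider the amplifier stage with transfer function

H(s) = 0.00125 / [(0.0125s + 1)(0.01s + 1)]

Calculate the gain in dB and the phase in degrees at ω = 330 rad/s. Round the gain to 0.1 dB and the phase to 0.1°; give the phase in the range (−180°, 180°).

At ω = 330 rad/s:
pole (1 + j330·0.0125) = 1 + j4.125 → |·| ≈ 4.2445, ∠ ≈ 76.37°
pole (1 + j330·0.01) = 1 + j3.3 → |·| ≈ 3.4482, ∠ ≈ 73.14°
|H| = 0.00125 · 1 / (4.2445 · 3.4482) ≈ 8.5407e-05
Gain = 20 log₁₀(8.5407e-05) ≈ -81.37 dB
∠H = (0°) − (76.37° + 73.14°) = -149.51°

-81.4 dB, -149.5°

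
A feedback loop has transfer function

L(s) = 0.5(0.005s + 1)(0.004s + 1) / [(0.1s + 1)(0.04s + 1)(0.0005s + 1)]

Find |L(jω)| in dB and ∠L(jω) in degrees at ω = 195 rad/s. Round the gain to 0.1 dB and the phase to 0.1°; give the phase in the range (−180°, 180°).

-44.8 dB, -93.1°

At ω = 195 rad/s:
zero (1 + j195·0.005) = 1 + j0.975 → |·| ≈ 1.3966, ∠ ≈ 44.27°
zero (1 + j195·0.004) = 1 + j0.78 → |·| ≈ 1.2682, ∠ ≈ 37.95°
pole (1 + j195·0.1) = 1 + j19.5 → |·| ≈ 19.526, ∠ ≈ 87.06°
pole (1 + j195·0.04) = 1 + j7.8 → |·| ≈ 7.8638, ∠ ≈ 82.69°
pole (1 + j195·0.0005) = 1 + j0.0975 → |·| ≈ 1.0047, ∠ ≈ 5.57°
|L| = 0.5 · 1.3966 · 1.2682 / (19.526 · 7.8638 · 1.0047) ≈ 0.0057405
Gain = 20 log₁₀(0.0057405) ≈ -44.82 dB
∠L = (44.27° + 37.95°) − (87.06° + 82.69° + 5.57°) = -93.10°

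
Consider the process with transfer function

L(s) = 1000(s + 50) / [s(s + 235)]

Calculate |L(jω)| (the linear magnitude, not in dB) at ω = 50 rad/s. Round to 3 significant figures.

At s = jω = j50:
zero (s+50): 50 + j50 → |·| = √(50²+50²) = √5000 ≈ 70.711, ∠ = arctan(50/50) ≈ 45.00°
pole (s+235): 235 + j50 → |·| = √(235²+50²) = √57725 ≈ 240.26, ∠ = arctan(50/235) ≈ 12.01°
pole at origin: |s| = 50, ∠ = 90.00° (in denominator)
|L| = 1000 · 70.711 / 12013 ≈ 5.8862

5.89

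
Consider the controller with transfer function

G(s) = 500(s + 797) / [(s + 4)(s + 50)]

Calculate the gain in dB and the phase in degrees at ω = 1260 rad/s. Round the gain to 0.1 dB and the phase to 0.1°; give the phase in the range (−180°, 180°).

At s = jω = j1260:
zero (s+797): 797 + j1260 → |·| = √(797²+1260²) = √2222809 ≈ 1490.9, ∠ = arctan(1260/797) ≈ 57.69°
pole (s+4): 4 + j1260 → |·| = √(4²+1260²) = √1587616 ≈ 1260, ∠ = arctan(1260/4) ≈ 89.82°
pole (s+50): 50 + j1260 → |·| = √(50²+1260²) = √1590100 ≈ 1261, ∠ = arctan(1260/50) ≈ 87.73°
|G| = 500 · 1490.9 / 1.5889e+06 ≈ 0.46916
Gain = 20 log₁₀(0.46916) ≈ -6.57 dB
∠G = 57.69° − 177.55° = -119.86°

-6.6 dB, -119.9°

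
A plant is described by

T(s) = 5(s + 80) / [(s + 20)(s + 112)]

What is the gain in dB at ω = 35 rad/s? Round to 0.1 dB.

At s = jω = j35:
zero (s+80): 80 + j35 → |·| = √(80²+35²) = √7625 ≈ 87.321, ∠ = arctan(35/80) ≈ 23.63°
pole (s+20): 20 + j35 → |·| = √(20²+35²) = √1625 ≈ 40.311, ∠ = arctan(35/20) ≈ 60.26°
pole (s+112): 112 + j35 → |·| = √(112²+35²) = √13769 ≈ 117.34, ∠ = arctan(35/112) ≈ 17.35°
|T| = 5 · 87.321 / 4730.1 ≈ 0.092304
Gain = 20 log₁₀(0.092304) ≈ -20.70 dB

-20.7 dB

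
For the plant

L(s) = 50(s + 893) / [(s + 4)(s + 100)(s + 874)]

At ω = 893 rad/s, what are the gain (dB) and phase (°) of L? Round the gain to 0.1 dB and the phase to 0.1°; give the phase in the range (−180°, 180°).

-84.0 dB, -174.0°

At s = jω = j893:
zero (s+893): 893 + j893 → |·| = √(893²+893²) = √1594898 ≈ 1262.9, ∠ = arctan(893/893) ≈ 45.00°
pole (s+4): 4 + j893 → |·| = √(4²+893²) = √797465 ≈ 893.01, ∠ = arctan(893/4) ≈ 89.74°
pole (s+100): 100 + j893 → |·| = √(100²+893²) = √807449 ≈ 898.58, ∠ = arctan(893/100) ≈ 83.61°
pole (s+874): 874 + j893 → |·| = √(874²+893²) = √1561325 ≈ 1249.5, ∠ = arctan(893/874) ≈ 45.62°
|L| = 50 · 1262.9 / 1.0026e+09 ≈ 6.2981e-05
Gain = 20 log₁₀(6.2981e-05) ≈ -84.02 dB
∠L = 45.00° − 218.97° = -173.97°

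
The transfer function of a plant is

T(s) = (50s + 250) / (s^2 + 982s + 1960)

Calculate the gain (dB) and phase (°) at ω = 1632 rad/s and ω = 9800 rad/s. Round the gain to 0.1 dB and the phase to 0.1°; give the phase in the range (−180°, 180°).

Substitute s = j1632:
Numerator: 50(j1632) + 250 = 250 + j81600
Denominator: (j1632)^2 + 982(j1632) + 1960 = -2661464 + j1602624
|N| = √(250² + 81600²) ≈ 81600, ∠N ≈ 89.82°
|D| = √(2661464² + 1602624²) ≈ 3.1067e+06, ∠D ≈ 148.95°
|T| = 81600 / 3.1067e+06 ≈ 0.026266
Gain = 20 log₁₀(0.026266) ≈ -31.61 dB
∠T = 89.82° − 148.95° = -59.13°

Substitute s = j9800:
Numerator: 50(j9800) + 250 = 250 + j490000
Denominator: (j9800)^2 + 982(j9800) + 1960 = -96038040 + j9623600
|N| = √(250² + 490000²) ≈ 4.9e+05, ∠N ≈ 89.97°
|D| = √(96038040² + 9623600²) ≈ 9.6519e+07, ∠D ≈ 174.28°
|T| = 4.9e+05 / 9.6519e+07 ≈ 0.0050767
Gain = 20 log₁₀(0.0050767) ≈ -45.89 dB
∠T = 89.97° − 174.28° = -84.31°

ω = 1632: -31.6 dB, -59.1°; ω = 9800: -45.9 dB, -84.3°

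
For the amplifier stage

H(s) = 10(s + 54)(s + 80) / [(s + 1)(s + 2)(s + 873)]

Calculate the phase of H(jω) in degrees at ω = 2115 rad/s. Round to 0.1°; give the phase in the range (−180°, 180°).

-71.1°

At s = jω = j2115:
zero (s+54): 54 + j2115 → |·| = √(54²+2115²) = √4476141 ≈ 2115.7, ∠ = arctan(2115/54) ≈ 88.54°
zero (s+80): 80 + j2115 → |·| = √(80²+2115²) = √4479625 ≈ 2116.5, ∠ = arctan(2115/80) ≈ 87.83°
pole (s+1): 1 + j2115 → |·| = √(1²+2115²) = √4473226 ≈ 2115, ∠ = arctan(2115/1) ≈ 89.97°
pole (s+2): 2 + j2115 → |·| = √(2²+2115²) = √4473229 ≈ 2115, ∠ = arctan(2115/2) ≈ 89.95°
pole (s+873): 873 + j2115 → |·| = √(873²+2115²) = √5235354 ≈ 2288.1, ∠ = arctan(2115/873) ≈ 67.57°
∠H = 176.37° − 247.49° = -71.12°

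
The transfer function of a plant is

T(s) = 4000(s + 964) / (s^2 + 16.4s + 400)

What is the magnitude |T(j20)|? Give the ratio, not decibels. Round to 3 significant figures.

1.18e+04

At s = jω = j20:
zero (s+964): 964 + j20 → |·| = √(964²+20²) = √929696 ≈ 964.21, ∠ = arctan(20/964) ≈ 1.19°
quadratic: (j20)² + 16.4·j20 + 400 = 0 + j328 → |·| ≈ 328, ∠ ≈ 90.00°
|T| = 4000 · 964.21 / 328 ≈ 11759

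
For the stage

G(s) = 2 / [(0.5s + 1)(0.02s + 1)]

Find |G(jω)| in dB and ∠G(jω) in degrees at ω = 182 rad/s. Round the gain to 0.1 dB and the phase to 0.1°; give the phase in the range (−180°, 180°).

At ω = 182 rad/s:
pole (1 + j182·0.5) = 1 + j91 → |·| ≈ 91.005, ∠ ≈ 89.37°
pole (1 + j182·0.02) = 1 + j3.64 → |·| ≈ 3.7749, ∠ ≈ 74.64°
|G| = 2 · 1 / (91.005 · 3.7749) ≈ 0.0058218
Gain = 20 log₁₀(0.0058218) ≈ -44.70 dB
∠G = (0°) − (89.37° + 74.64°) = -164.01°

-44.7 dB, -164.0°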